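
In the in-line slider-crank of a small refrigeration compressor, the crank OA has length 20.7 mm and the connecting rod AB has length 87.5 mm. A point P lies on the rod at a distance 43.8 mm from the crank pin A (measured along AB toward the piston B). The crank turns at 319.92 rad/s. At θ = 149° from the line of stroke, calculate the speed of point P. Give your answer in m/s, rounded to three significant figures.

4.17

ω = 319.9 rad/s.  Crank-pin speed |V_A| = rω = 6.6223 m/s, perpendicular to OA.
Rod angle: sinφ = −(r/L) sinθ ⇒ φ = -6.998°; ω_rod = −rω cosθ/√(L²−r²sin²θ) = +65.361 rad/s.
V_P = V_A + ω_rod × AP, with AP = 0.0438 m along the rod.
Components: V_Px = −rω sinθ − a·ω_rod·sinφ = -3.0619 m/s;  V_Py = rω cosθ + a·ω_rod·cosφ = -2.835 m/s.
|V_P| = √(V_Px² + V_Py²) = 4.1728 m/s.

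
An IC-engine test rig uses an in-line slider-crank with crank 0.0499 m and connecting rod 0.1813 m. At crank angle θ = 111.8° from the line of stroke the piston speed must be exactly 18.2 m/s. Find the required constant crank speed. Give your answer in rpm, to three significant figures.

4190

For an in-line slider-crank, |v_piston| = rω|sinθ|·[1 + r cosθ/√(L² − r² sin²θ)].
With r = 0.0499 m, L = 0.1813 m, θ = 111.8°: the bracketed kinematic factor |dx/dθ| = 0.041433 m.
ω = v/|dx/dθ| = 18.2/0.041433 = 439.26 rad/s.
N = 60ω/(2π) = 4194.6 rpm.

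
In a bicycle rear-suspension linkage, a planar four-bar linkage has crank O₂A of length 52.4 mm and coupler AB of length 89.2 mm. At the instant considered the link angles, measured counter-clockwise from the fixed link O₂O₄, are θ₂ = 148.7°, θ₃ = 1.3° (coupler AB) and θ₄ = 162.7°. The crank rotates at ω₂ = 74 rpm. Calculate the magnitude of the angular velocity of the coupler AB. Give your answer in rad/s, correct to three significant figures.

3.45

ω₂ = 7.749 rad/s (from 74 rpm).
Differentiating the loop-closure r₂e^{iθ₂}+r₃e^{iθ₃}=r₁+r₄e^{iθ₄} gives r₂ω₂e^{iθ₂}+r₃ω₃e^{iθ₃}=r₄ω₄e^{iθ₄}.
Eliminating the other unknown: ω₃ = r₂ω₂ sin(θ₄−θ₂) / [r₃ sin(θ₃−θ₄)].
Numerator sine = +0.24192; denominator sine = -0.31896.
Result = 0.0524·7.749·(+0.24192) / (0.0892·(-0.31896)) = -3.4528 rad/s; magnitude 3.4528 rad/s.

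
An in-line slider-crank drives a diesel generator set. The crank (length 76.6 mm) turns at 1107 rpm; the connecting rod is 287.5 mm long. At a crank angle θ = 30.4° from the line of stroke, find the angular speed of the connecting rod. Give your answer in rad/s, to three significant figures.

ω = 115.9 rad/s (converted from 1107 rpm).
The rod makes angle φ with the slider axis where L sinφ = r sinθ; differentiating, L cosφ·φ̇ = r ω cosθ.
L cosφ = √(L² − r² sin²θ) = 0.28487 m.
|ω_rod| = r ω |cosθ| / √(L² − r² sin²θ) = 0.0766·115.9·0.86251/0.28487 = 26.885 rad/s.

26.9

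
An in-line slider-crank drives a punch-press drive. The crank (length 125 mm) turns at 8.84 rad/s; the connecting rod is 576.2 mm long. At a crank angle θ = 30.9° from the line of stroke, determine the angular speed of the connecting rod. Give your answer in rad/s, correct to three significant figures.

ω = 8.84 rad/s
The rod makes angle φ with the slider axis where L sinφ = r sinθ; differentiating, L cosφ·φ̇ = r ω cosθ.
L cosφ = √(L² − r² sin²θ) = 0.57261 m.
|ω_rod| = r ω |cosθ| / √(L² − r² sin²θ) = 0.125·8.84·0.85806/0.57261 = 1.6559 rad/s.

1.66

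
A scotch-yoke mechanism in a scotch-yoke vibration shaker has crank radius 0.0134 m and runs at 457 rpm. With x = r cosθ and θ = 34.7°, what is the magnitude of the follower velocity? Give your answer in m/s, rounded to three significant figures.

0.365

ω = 47.86 rad/s (from 457 rpm).
x = r cosθ ⇒ ẋ = −rω sinθ.
|v| = rω|sinθ| = 0.0134·47.86·|sin 34.7°| = 0.36507 m/s.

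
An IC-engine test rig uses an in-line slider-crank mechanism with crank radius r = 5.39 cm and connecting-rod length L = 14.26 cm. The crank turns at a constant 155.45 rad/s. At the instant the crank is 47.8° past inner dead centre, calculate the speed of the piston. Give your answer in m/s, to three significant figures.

ω = 155.4 rad/s
For an in-line slider-crank, x = r cosθ + √(L² − r² sin²θ), so v = −rω sinθ·[1 + r cosθ/√(L² − r² sin²θ)].
With r = 0.0539 m, L = 0.1426 m, θ = 47.8°: √(L² − r² sin²θ) = 0.1369 m.
v = −0.0539·155.4·0.74080·[1 + 0.0539·0.67172/0.1369] = -7.8486 m/s.
|v| = 7.8486 m/s.

7.85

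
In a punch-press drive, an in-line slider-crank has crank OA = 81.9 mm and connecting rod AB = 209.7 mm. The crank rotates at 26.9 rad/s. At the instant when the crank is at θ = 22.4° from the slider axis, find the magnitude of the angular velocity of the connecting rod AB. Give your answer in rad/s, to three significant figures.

ω = 26.9 rad/s
The rod makes angle φ with the slider axis where L sinφ = r sinθ; differentiating, L cosφ·φ̇ = r ω cosθ.
L cosφ = √(L² − r² sin²θ) = 0.20736 m.
|ω_rod| = r ω |cosθ| / √(L² − r² sin²θ) = 0.0819·26.9·0.92455/0.20736 = 9.8227 rad/s.

9.82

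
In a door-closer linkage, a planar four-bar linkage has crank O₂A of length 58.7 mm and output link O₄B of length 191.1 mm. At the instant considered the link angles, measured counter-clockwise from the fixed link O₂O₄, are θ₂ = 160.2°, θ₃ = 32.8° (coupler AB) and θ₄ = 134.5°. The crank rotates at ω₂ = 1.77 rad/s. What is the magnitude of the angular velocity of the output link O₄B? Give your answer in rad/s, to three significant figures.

0.441

ω₂ = 1.77 rad/s
Differentiating the loop-closure r₂e^{iθ₂}+r₃e^{iθ₃}=r₁+r₄e^{iθ₄} gives r₂ω₂e^{iθ₂}+r₃ω₃e^{iθ₃}=r₄ω₄e^{iθ₄}.
Eliminating the other unknown: ω₄ = r₂ω₂ sin(θ₂−θ₃) / [r₄ sin(θ₄−θ₃)].
Numerator sine = +0.79441; denominator sine = +0.97922.
Result = 0.0587·1.77·(+0.79441) / (0.1911·(+0.97922)) = +0.44108 rad/s; magnitude 0.44108 rad/s.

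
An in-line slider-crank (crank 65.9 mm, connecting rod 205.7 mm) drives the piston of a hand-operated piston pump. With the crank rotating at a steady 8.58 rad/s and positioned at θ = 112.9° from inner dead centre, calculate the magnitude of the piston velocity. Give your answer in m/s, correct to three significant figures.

0.453

ω = 8.58 rad/s
For an in-line slider-crank, x = r cosθ + √(L² − r² sin²θ), so v = −rω sinθ·[1 + r cosθ/√(L² − r² sin²θ)].
With r = 0.0659 m, L = 0.2057 m, θ = 112.9°: √(L² − r² sin²θ) = 0.19654 m.
v = −0.0659·8.58·0.92119·[1 + 0.0659·-0.38912/0.19654] = -0.4529 m/s.
|v| = 0.4529 m/s.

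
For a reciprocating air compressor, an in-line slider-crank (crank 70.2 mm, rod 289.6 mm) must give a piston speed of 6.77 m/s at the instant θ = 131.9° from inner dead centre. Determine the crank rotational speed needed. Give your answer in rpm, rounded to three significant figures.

1480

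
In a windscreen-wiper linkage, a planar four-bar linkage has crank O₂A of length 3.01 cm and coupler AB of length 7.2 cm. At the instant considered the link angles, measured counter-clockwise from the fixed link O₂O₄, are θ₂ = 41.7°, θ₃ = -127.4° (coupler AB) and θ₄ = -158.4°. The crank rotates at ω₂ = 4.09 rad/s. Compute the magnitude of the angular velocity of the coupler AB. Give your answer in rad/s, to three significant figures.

1.14

ω₂ = 4.09 rad/s
Differentiating the loop-closure r₂e^{iθ₂}+r₃e^{iθ₃}=r₁+r₄e^{iθ₄} gives r₂ω₂e^{iθ₂}+r₃ω₃e^{iθ₃}=r₄ω₄e^{iθ₄}.
Eliminating the other unknown: ω₃ = r₂ω₂ sin(θ₄−θ₂) / [r₃ sin(θ₃−θ₄)].
Numerator sine = +0.34366; denominator sine = +0.51504.
Result = 0.0301·4.09·(+0.34366) / (0.072·(+0.51504)) = +1.1409 rad/s; magnitude 1.1409 rad/s.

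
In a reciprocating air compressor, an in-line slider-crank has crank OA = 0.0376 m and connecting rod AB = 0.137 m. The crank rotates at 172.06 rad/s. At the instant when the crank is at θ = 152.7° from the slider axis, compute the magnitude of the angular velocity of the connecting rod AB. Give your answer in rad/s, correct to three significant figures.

ω = 172.1 rad/s
The rod makes angle φ with the slider axis where L sinφ = r sinθ; differentiating, L cosφ·φ̇ = r ω cosθ.
L cosφ = √(L² − r² sin²θ) = 0.13591 m.
|ω_rod| = r ω |cosθ| / √(L² − r² sin²θ) = 0.0376·172.1·0.88862/0.13591 = 42.299 rad/s.

42.3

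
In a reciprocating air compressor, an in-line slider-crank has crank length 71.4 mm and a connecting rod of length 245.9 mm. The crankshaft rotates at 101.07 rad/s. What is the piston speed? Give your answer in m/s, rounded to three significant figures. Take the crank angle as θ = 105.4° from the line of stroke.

6.40

ω = 101.1 rad/s
For an in-line slider-crank, x = r cosθ + √(L² − r² sin²θ), so v = −rω sinθ·[1 + r cosθ/√(L² − r² sin²θ)].
With r = 0.0714 m, L = 0.2459 m, θ = 105.4°: √(L² − r² sin²θ) = 0.23607 m.
v = −0.0714·101.1·0.96410·[1 + 0.0714·-0.26556/0.23607] = -6.3985 m/s.
|v| = 6.3985 m/s.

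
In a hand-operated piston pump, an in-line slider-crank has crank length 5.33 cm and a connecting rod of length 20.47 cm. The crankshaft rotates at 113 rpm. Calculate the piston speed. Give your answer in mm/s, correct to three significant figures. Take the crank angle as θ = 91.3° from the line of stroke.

627

ω = 2π·113/60 = 11.83 rad/s
For an in-line slider-crank, x = r cosθ + √(L² − r² sin²θ), so v = −rω sinθ·[1 + r cosθ/√(L² − r² sin²θ)].
With r = 0.0533 m, L = 0.2047 m, θ = 91.3°: √(L² − r² sin²θ) = 0.19764 m.
v = −0.0533·11.83·0.99974·[1 + 0.0533·-0.02269/0.19764] = -0.6267 m/s.
|v| = 0.6267 m/s = 626.7 mm/s.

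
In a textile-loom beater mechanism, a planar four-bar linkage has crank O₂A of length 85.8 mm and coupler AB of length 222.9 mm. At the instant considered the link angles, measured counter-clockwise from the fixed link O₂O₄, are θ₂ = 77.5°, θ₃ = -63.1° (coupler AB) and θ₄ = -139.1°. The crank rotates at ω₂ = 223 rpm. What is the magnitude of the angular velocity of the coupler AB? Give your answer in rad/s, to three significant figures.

5.52

ω₂ = 23.35 rad/s (from 223 rpm).
Differentiating the loop-closure r₂e^{iθ₂}+r₃e^{iθ₃}=r₁+r₄e^{iθ₄} gives r₂ω₂e^{iθ₂}+r₃ω₃e^{iθ₃}=r₄ω₄e^{iθ₄}.
Eliminating the other unknown: ω₃ = r₂ω₂ sin(θ₄−θ₂) / [r₃ sin(θ₃−θ₄)].
Numerator sine = +0.59622; denominator sine = +0.97030.
Result = 0.0858·23.35·(+0.59622) / (0.2229·(+0.97030)) = +5.5235 rad/s; magnitude 5.5235 rad/s.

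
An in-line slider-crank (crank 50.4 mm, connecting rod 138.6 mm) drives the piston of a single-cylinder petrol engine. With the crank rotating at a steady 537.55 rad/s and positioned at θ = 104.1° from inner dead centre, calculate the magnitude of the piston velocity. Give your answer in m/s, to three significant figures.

ω = 537.5 rad/s
For an in-line slider-crank, x = r cosθ + √(L² − r² sin²θ), so v = −rω sinθ·[1 + r cosθ/√(L² − r² sin²θ)].
With r = 0.0504 m, L = 0.1386 m, θ = 104.1°: √(L² − r² sin²θ) = 0.12969 m.
v = −0.0504·537.5·0.96987·[1 + 0.0504·-0.24362/0.12969] = -23.789 m/s.
|v| = 23.789 m/s.

23.8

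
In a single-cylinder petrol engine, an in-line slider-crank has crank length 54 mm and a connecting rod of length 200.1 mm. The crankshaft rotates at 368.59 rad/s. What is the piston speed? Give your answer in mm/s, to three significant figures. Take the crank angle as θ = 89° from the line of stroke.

20000

ω = 368.6 rad/s
For an in-line slider-crank, x = r cosθ + √(L² − r² sin²θ), so v = −rω sinθ·[1 + r cosθ/√(L² − r² sin²θ)].
With r = 0.054 m, L = 0.2001 m, θ = 89°: √(L² − r² sin²θ) = 0.19268 m.
v = −0.054·368.6·0.99985·[1 + 0.054·0.01745/0.19268] = -19.998 m/s.
|v| = 19.998 m/s = 19998 mm/s.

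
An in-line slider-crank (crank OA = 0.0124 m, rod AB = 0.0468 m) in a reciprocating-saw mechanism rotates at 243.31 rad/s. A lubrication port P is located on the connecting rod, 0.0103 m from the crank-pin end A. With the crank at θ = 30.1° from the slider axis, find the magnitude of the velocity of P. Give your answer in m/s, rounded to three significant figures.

ω = 243.3 rad/s.  Crank-pin speed |V_A| = rω = 3.017 m/s, perpendicular to OA.
Rod angle: sinφ = −(r/L) sinθ ⇒ φ = -7.636°; ω_rod = −rω cosθ/√(L²−r²sin²θ) = -56.273 rad/s.
V_P = V_A + ω_rod × AP, with AP = 0.0103 m along the rod.
Components: V_Px = −rω sinθ − a·ω_rod·sinφ = -1.5901 m/s;  V_Py = rω cosθ + a·ω_rod·cosφ = +2.0357 m/s.
|V_P| = √(V_Px² + V_Py²) = 2.5831 m/s.

2.58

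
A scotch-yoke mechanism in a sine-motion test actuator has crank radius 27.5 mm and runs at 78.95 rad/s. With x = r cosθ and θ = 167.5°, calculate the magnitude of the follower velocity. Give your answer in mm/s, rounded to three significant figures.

ω = 78.95 rad/s
x = r cosθ ⇒ ẋ = −rω sinθ.
|v| = rω|sinθ| = 0.0275·78.95·|sin 167.5°| = 0.46992 m/s = 469.92 mm/s.

470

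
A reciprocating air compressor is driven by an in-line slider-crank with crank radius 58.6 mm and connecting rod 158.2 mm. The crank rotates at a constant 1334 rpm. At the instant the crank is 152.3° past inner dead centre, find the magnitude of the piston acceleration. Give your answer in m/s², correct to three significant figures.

ω = 2π·1334/60 = 139.7 rad/s
x(θ) = r cosθ + √(L² − r² sin²θ); with ω constant, a = ω²·d²x/dθ².
d²x/dθ² = −r cosθ − r²(cos2θ)/√u − r⁴ sin²2θ/(4u^{3/2}),  u = L² − r² sin²θ = 0.0242852 m².
Substituting r = 0.0586 m, L = 0.1582 m, θ = 152.3°: d²x/dθ² = +0.038844 m.
a = ω²·d²x/dθ² = (139.7)²·(+0.038844) = +758.03 m/s²;  |a| = 758.03 m/s².

758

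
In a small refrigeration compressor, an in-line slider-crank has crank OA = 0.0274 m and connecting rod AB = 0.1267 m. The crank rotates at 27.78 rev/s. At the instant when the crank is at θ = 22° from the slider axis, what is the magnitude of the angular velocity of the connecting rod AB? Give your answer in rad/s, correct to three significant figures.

35.1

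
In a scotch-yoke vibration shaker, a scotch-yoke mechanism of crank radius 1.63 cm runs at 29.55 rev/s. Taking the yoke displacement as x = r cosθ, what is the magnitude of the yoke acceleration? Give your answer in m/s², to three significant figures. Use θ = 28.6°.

ω = 185.7 rad/s (from 29.55 rev/s).
x = r cosθ ⇒ ẍ = −rω² cosθ (ω constant).
|a| = rω²|cosθ| = 0.0163·(185.7)²·|cos 28.6°| = 493.34 m/s².

493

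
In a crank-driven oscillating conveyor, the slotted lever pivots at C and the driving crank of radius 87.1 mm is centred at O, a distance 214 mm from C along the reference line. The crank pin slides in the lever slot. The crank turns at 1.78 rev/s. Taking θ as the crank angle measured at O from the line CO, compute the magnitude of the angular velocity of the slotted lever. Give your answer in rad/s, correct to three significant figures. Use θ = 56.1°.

2.71

ω = 11.18 rad/s (from 1.78 rev/s).
Crank pin A relative to C: A = (d + r cosθ, r sinθ); lever angle φ = atan2(r sinθ, d + r cosθ).
Differentiating tanφ: φ̇ = rω(d cosθ + r)/(d² + r² + 2dr cosθ).
d² + r² + 2dr cosθ = |CA|² = 0.0741745 m²;  d cosθ + r = +0.20646 m.
|ω_lever| = |0.0871·11.18·+0.20646| / 0.0741745 = 2.7114 rad/s.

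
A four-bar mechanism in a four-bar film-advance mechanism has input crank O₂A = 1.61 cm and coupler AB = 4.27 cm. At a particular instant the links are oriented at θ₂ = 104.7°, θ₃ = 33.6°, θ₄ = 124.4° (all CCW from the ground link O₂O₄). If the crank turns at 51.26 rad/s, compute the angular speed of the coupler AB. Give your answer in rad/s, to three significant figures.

ω₂ = 51.26 rad/s
Differentiating the loop-closure r₂e^{iθ₂}+r₃e^{iθ₃}=r₁+r₄e^{iθ₄} gives r₂ω₂e^{iθ₂}+r₃ω₃e^{iθ₃}=r₄ω₄e^{iθ₄}.
Eliminating the other unknown: ω₃ = r₂ω₂ sin(θ₄−θ₂) / [r₃ sin(θ₃−θ₄)].
Numerator sine = +0.33710; denominator sine = -0.99990.
Result = 0.0161·51.26·(+0.33710) / (0.0427·(-0.99990)) = -6.5159 rad/s; magnitude 6.5159 rad/s.

6.52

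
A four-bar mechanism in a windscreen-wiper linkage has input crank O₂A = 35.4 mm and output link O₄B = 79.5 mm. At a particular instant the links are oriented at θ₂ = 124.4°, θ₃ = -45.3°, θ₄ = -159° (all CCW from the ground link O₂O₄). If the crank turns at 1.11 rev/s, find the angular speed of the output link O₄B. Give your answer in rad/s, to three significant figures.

ω₂ = 6.974 rad/s (from 1.11 rev/s).
Differentiating the loop-closure r₂e^{iθ₂}+r₃e^{iθ₃}=r₁+r₄e^{iθ₄} gives r₂ω₂e^{iθ₂}+r₃ω₃e^{iθ₃}=r₄ω₄e^{iθ₄}.
Eliminating the other unknown: ω₄ = r₂ω₂ sin(θ₂−θ₃) / [r₄ sin(θ₄−θ₃)].
Numerator sine = +0.17880; denominator sine = -0.91566.
Result = 0.0354·6.974·(+0.17880) / (0.0795·(-0.91566)) = -0.60642 rad/s; magnitude 0.60642 rad/s.

0.606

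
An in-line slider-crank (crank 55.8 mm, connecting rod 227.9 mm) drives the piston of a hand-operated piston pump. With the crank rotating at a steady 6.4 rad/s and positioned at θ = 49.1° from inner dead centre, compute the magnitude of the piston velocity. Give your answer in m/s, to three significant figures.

0.314

ω = 6.4 rad/s
For an in-line slider-crank, x = r cosθ + √(L² − r² sin²θ), so v = −rω sinθ·[1 + r cosθ/√(L² − r² sin²θ)].
With r = 0.0558 m, L = 0.2279 m, θ = 49.1°: √(L² − r² sin²θ) = 0.22396 m.
v = −0.0558·6.4·0.75585·[1 + 0.0558·0.65474/0.22396] = -0.31396 m/s.
|v| = 0.31396 m/s.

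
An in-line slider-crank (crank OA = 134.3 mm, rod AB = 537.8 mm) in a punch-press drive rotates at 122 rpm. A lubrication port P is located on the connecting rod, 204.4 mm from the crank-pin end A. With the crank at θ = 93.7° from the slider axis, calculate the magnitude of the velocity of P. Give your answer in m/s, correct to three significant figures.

1.70

ω = 12.78 rad/s.  Crank-pin speed |V_A| = rω = 1.7158 m/s, perpendicular to OA.
Rod angle: sinφ = −(r/L) sinθ ⇒ φ = -14.430°; ω_rod = −rω cosθ/√(L²−r²sin²θ) = +0.21259 rad/s.
V_P = V_A + ω_rod × AP, with AP = 0.2044 m along the rod.
Components: V_Px = −rω sinθ − a·ω_rod·sinφ = -1.7014 m/s;  V_Py = rω cosθ + a·ω_rod·cosφ = -0.068641 m/s.
|V_P| = √(V_Px² + V_Py²) = 1.7028 m/s.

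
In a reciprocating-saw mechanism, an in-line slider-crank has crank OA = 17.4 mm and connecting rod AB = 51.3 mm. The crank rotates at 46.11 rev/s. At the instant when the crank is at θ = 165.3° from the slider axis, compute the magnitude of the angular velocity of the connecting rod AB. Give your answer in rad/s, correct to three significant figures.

95.4

ω = 289.7 rad/s (converted from 46.11 rev/s).
The rod makes angle φ with the slider axis where L sinφ = r sinθ; differentiating, L cosφ·φ̇ = r ω cosθ.
L cosφ = √(L² − r² sin²θ) = 0.05111 m.
|ω_rod| = r ω |cosθ| / √(L² − r² sin²θ) = 0.0174·289.7·0.96727/0.05111 = 95.404 rad/s.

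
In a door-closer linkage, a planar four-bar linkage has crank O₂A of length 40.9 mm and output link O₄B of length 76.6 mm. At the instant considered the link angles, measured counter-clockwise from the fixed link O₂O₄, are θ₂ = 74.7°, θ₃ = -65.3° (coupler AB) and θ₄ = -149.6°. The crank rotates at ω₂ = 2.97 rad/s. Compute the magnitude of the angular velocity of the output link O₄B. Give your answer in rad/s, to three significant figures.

1.02

ω₂ = 2.97 rad/s
Differentiating the loop-closure r₂e^{iθ₂}+r₃e^{iθ₃}=r₁+r₄e^{iθ₄} gives r₂ω₂e^{iθ₂}+r₃ω₃e^{iθ₃}=r₄ω₄e^{iθ₄}.
Eliminating the other unknown: ω₄ = r₂ω₂ sin(θ₂−θ₃) / [r₄ sin(θ₄−θ₃)].
Numerator sine = +0.64279; denominator sine = -0.99506.
Result = 0.0409·2.97·(+0.64279) / (0.0766·(-0.99506)) = -1.0244 rad/s; magnitude 1.0244 rad/s.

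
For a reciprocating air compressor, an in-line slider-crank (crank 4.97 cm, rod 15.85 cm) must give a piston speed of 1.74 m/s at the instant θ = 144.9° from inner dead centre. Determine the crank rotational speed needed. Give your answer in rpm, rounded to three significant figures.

787

For an in-line slider-crank, |v_piston| = rω|sinθ|·[1 + r cosθ/√(L² − r² sin²θ)].
With r = 0.0497 m, L = 0.1585 m, θ = 144.9°: the bracketed kinematic factor |dx/dθ| = 0.021124 m.
ω = v/|dx/dθ| = 1.74/0.021124 = 82.37 rad/s.
N = 60ω/(2π) = 786.58 rpm.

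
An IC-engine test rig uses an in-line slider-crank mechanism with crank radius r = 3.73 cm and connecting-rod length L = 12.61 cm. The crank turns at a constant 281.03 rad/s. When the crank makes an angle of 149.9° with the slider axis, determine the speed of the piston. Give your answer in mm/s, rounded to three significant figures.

3900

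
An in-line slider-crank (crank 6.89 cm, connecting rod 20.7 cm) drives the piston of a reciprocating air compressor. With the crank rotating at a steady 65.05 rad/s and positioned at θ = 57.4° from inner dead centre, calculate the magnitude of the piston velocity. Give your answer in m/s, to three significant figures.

ω = 65.05 rad/s
For an in-line slider-crank, x = r cosθ + √(L² − r² sin²θ), so v = −rω sinθ·[1 + r cosθ/√(L² − r² sin²θ)].
With r = 0.0689 m, L = 0.207 m, θ = 57.4°: √(L² − r² sin²θ) = 0.1987 m.
v = −0.0689·65.05·0.84245·[1 + 0.0689·0.53877/0.1987] = -4.4812 m/s.
|v| = 4.4812 m/s.

4.48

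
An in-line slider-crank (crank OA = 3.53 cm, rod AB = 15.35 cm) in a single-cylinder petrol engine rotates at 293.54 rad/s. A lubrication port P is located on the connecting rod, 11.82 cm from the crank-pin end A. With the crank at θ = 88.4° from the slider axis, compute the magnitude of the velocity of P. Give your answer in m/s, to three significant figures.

10.4

ω = 293.5 rad/s.  Crank-pin speed |V_A| = rω = 10.362 m/s, perpendicular to OA.
Rod angle: sinφ = −(r/L) sinθ ⇒ φ = -13.290°; ω_rod = −rω cosθ/√(L²−r²sin²θ) = -1.9367 rad/s.
V_P = V_A + ω_rod × AP, with AP = 0.1182 m along the rod.
Components: V_Px = −rω sinθ − a·ω_rod·sinφ = -10.411 m/s;  V_Py = rω cosθ + a·ω_rod·cosφ = +0.066535 m/s.
|V_P| = √(V_Px² + V_Py²) = 10.411 m/s.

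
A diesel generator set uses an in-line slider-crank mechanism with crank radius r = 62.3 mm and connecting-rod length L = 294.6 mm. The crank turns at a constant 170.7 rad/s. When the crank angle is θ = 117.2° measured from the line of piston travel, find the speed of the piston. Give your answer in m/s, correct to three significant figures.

ω = 170.7 rad/s
For an in-line slider-crank, x = r cosθ + √(L² − r² sin²θ), so v = −rω sinθ·[1 + r cosθ/√(L² − r² sin²θ)].
With r = 0.0623 m, L = 0.2946 m, θ = 117.2°: √(L² − r² sin²θ) = 0.28934 m.
v = −0.0623·170.7·0.88942·[1 + 0.0623·-0.45710/0.28934] = -8.5277 m/s.
|v| = 8.5277 m/s.

8.53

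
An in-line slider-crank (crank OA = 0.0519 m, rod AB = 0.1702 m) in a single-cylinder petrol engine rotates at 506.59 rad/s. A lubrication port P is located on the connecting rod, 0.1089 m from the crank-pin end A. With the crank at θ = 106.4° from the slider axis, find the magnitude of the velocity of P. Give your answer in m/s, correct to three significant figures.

23.9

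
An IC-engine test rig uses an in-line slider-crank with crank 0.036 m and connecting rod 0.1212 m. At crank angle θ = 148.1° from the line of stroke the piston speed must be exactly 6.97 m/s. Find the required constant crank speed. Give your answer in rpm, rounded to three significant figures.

4700

For an in-line slider-crank, |v_piston| = rω|sinθ|·[1 + r cosθ/√(L² − r² sin²θ)].
With r = 0.036 m, L = 0.1212 m, θ = 148.1°: the bracketed kinematic factor |dx/dθ| = 0.014166 m.
ω = v/|dx/dθ| = 6.97/0.014166 = 492.01 rad/s.
N = 60ω/(2π) = 4698.4 rpm.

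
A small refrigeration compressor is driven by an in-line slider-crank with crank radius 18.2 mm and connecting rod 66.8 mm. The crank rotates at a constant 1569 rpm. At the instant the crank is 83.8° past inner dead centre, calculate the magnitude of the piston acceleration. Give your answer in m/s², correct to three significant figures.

82.6

ω = 2π·1569/60 = 164.3 rad/s
x(θ) = r cosθ + √(L² − r² sin²θ); with ω constant, a = ω²·d²x/dθ².
d²x/dθ² = −r cosθ − r²(cos2θ)/√u − r⁴ sin²2θ/(4u^{3/2}),  u = L² − r² sin²θ = 0.00413486 m².
Substituting r = 0.0182 m, L = 0.0668 m, θ = 83.8°: d²x/dθ² = +0.0030607 m.
a = ω²·d²x/dθ² = (164.3)²·(+0.0030607) = +82.628 m/s²;  |a| = 82.628 m/s².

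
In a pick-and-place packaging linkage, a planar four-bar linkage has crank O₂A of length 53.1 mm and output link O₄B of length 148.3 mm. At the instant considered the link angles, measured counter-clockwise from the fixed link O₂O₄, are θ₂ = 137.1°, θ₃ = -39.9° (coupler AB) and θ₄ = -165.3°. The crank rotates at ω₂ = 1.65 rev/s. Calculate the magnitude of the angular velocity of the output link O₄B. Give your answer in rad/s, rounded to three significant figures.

0.238

ω₂ = 10.37 rad/s (from 1.65 rev/s).
Differentiating the loop-closure r₂e^{iθ₂}+r₃e^{iθ₃}=r₁+r₄e^{iθ₄} gives r₂ω₂e^{iθ₂}+r₃ω₃e^{iθ₃}=r₄ω₄e^{iθ₄}.
Eliminating the other unknown: ω₄ = r₂ω₂ sin(θ₂−θ₃) / [r₄ sin(θ₄−θ₃)].
Numerator sine = +0.05234; denominator sine = -0.81513.
Result = 0.0531·10.37·(+0.05234) / (0.1483·(-0.81513)) = -0.23834 rad/s; magnitude 0.23834 rad/s.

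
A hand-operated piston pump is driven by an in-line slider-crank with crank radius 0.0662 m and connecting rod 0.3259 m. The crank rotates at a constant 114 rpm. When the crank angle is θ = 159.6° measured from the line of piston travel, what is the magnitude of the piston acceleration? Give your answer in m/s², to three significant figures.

7.38

ω = 2π·114/60 = 11.94 rad/s
x(θ) = r cosθ + √(L² − r² sin²θ); with ω constant, a = ω²·d²x/dθ².
d²x/dθ² = −r cosθ − r²(cos2θ)/√u − r⁴ sin²2θ/(4u^{3/2}),  u = L² − r² sin²θ = 0.105678 m².
Substituting r = 0.0662 m, L = 0.3259 m, θ = 159.6°: d²x/dθ² = +0.051783 m.
a = ω²·d²x/dθ² = (11.94)²·(+0.051783) = +7.38 m/s²;  |a| = 7.38 m/s².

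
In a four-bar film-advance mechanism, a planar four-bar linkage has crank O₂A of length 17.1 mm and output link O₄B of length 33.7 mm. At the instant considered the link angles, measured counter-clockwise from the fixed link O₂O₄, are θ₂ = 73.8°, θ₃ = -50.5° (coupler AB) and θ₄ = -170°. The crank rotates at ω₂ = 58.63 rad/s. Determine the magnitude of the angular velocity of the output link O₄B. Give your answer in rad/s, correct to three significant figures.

28.2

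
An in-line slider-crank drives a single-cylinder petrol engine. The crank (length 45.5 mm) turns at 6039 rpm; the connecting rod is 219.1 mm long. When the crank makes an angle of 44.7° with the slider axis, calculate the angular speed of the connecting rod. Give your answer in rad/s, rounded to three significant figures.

94.4

ω = 632.4 rad/s (converted from 6039 rpm).
The rod makes angle φ with the slider axis where L sinφ = r sinθ; differentiating, L cosφ·φ̇ = r ω cosθ.
L cosφ = √(L² − r² sin²θ) = 0.21675 m.
|ω_rod| = r ω |cosθ| / √(L² − r² sin²θ) = 0.0455·632.4·0.71080/0.21675 = 94.361 rad/s.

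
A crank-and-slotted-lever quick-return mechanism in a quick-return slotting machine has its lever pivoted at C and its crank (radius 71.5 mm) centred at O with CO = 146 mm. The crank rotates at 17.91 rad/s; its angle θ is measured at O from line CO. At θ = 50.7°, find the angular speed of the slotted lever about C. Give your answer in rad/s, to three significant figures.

5.30

ω = 17.91 rad/s
Crank pin A relative to C: A = (d + r cosθ, r sinθ); lever angle φ = atan2(r sinθ, d + r cosθ).
Differentiating tanφ: φ̇ = rω(d cosθ + r)/(d² + r² + 2dr cosθ).
d² + r² + 2dr cosθ = |CA|² = 0.039652 m²;  d cosθ + r = +0.16397 m.
|ω_lever| = |0.0715·17.91·+0.16397| / 0.039652 = 5.2955 rad/s.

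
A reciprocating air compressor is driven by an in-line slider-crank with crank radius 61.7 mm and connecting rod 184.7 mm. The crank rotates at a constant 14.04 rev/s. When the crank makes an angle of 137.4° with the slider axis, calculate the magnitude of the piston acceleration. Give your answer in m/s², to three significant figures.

ω = 2π·14 = 88.22 rad/s
x(θ) = r cosθ + √(L² − r² sin²θ); with ω constant, a = ω²·d²x/dθ².
d²x/dθ² = −r cosθ − r²(cos2θ)/√u − r⁴ sin²2θ/(4u^{3/2}),  u = L² − r² sin²θ = 0.0323699 m².
Substituting r = 0.0617 m, L = 0.1847 m, θ = 137.4°: d²x/dθ² = +0.043029 m.
a = ω²·d²x/dθ² = (88.22)²·(+0.043029) = +334.85 m/s²;  |a| = 334.85 m/s².

335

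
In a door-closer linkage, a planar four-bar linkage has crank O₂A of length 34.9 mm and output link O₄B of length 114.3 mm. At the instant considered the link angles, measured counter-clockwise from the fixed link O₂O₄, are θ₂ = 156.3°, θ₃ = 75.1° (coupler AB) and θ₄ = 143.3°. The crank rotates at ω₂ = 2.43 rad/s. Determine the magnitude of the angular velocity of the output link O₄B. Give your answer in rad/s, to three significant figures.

ω₂ = 2.43 rad/s
Differentiating the loop-closure r₂e^{iθ₂}+r₃e^{iθ₃}=r₁+r₄e^{iθ₄} gives r₂ω₂e^{iθ₂}+r₃ω₃e^{iθ₃}=r₄ω₄e^{iθ₄}.
Eliminating the other unknown: ω₄ = r₂ω₂ sin(θ₂−θ₃) / [r₄ sin(θ₄−θ₃)].
Numerator sine = +0.98823; denominator sine = +0.92849.
Result = 0.0349·2.43·(+0.98823) / (0.1143·(+0.92849)) = +0.78971 rad/s; magnitude 0.78971 rad/s.

0.790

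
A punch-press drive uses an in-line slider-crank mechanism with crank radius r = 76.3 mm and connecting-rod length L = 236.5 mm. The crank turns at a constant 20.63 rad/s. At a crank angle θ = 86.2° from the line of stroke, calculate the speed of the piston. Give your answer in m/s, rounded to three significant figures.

ω = 20.63 rad/s
For an in-line slider-crank, x = r cosθ + √(L² − r² sin²θ), so v = −rω sinθ·[1 + r cosθ/√(L² − r² sin²θ)].
With r = 0.0763 m, L = 0.2365 m, θ = 86.2°: √(L² − r² sin²θ) = 0.22391 m.
v = −0.0763·20.63·0.99780·[1 + 0.0763·0.06627/0.22391] = -1.6061 m/s.
|v| = 1.6061 m/s.

1.61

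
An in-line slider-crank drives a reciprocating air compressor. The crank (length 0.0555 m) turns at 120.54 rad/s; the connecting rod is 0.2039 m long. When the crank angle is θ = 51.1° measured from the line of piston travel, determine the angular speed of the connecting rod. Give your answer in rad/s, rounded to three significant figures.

21.1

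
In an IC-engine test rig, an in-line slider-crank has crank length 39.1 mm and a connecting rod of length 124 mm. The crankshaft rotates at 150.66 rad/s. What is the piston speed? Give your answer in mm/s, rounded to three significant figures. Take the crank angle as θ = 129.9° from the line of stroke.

ω = 150.7 rad/s
For an in-line slider-crank, x = r cosθ + √(L² − r² sin²θ), so v = −rω sinθ·[1 + r cosθ/√(L² − r² sin²θ)].
With r = 0.0391 m, L = 0.124 m, θ = 129.9°: √(L² − r² sin²θ) = 0.12032 m.
v = −0.0391·150.7·0.76717·[1 + 0.0391·-0.64145/0.12032] = -3.5772 m/s.
|v| = 3.5772 m/s = 3577.2 mm/s.

3580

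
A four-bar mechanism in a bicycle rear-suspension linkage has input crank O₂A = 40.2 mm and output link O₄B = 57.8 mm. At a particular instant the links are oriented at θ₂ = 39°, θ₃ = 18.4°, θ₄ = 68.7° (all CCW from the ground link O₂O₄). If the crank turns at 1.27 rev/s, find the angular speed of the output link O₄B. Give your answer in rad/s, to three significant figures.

2.54

ω₂ = 7.98 rad/s (from 1.27 rev/s).
Differentiating the loop-closure r₂e^{iθ₂}+r₃e^{iθ₃}=r₁+r₄e^{iθ₄} gives r₂ω₂e^{iθ₂}+r₃ω₃e^{iθ₃}=r₄ω₄e^{iθ₄}.
Eliminating the other unknown: ω₄ = r₂ω₂ sin(θ₂−θ₃) / [r₄ sin(θ₄−θ₃)].
Numerator sine = +0.35184; denominator sine = +0.76940.
Result = 0.0402·7.98·(+0.35184) / (0.0578·(+0.76940)) = +2.5379 rad/s; magnitude 2.5379 rad/s.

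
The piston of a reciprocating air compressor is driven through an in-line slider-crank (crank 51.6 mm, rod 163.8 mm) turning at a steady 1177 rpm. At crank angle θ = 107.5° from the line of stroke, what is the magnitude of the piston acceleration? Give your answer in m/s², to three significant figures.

ω = 2π·1177/60 = 123.3 rad/s
x(θ) = r cosθ + √(L² − r² sin²θ); with ω constant, a = ω²·d²x/dθ².
d²x/dθ² = −r cosθ − r²(cos2θ)/√u − r⁴ sin²2θ/(4u^{3/2}),  u = L² − r² sin²θ = 0.0244086 m².
Substituting r = 0.0516 m, L = 0.1638 m, θ = 107.5°: d²x/dθ² = +0.029324 m.
a = ω²·d²x/dθ² = (123.3)²·(+0.029324) = +445.48 m/s²;  |a| = 445.48 m/s².

445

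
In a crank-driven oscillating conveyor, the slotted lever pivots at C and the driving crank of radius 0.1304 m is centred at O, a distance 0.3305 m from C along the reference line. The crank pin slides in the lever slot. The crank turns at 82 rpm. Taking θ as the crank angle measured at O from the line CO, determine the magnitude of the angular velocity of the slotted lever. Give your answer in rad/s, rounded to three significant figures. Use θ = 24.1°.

ω = 8.587 rad/s (from 82 rpm).
Crank pin A relative to C: A = (d + r cosθ, r sinθ); lever angle φ = atan2(r sinθ, d + r cosθ).
Differentiating tanφ: φ̇ = rω(d cosθ + r)/(d² + r² + 2dr cosθ).
d² + r² + 2dr cosθ = |CA|² = 0.204916 m²;  d cosθ + r = +0.43209 m.
|ω_lever| = |0.1304·8.587·+0.43209| / 0.204916 = 2.3611 rad/s.

2.36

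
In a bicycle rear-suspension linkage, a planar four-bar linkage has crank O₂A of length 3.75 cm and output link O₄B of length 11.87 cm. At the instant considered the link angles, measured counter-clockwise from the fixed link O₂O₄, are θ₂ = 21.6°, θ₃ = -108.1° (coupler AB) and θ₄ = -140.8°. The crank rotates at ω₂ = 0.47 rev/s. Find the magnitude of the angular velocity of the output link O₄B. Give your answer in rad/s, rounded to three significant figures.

ω₂ = 2.953 rad/s (from 0.47 rev/s).
Differentiating the loop-closure r₂e^{iθ₂}+r₃e^{iθ₃}=r₁+r₄e^{iθ₄} gives r₂ω₂e^{iθ₂}+r₃ω₃e^{iθ₃}=r₄ω₄e^{iθ₄}.
Eliminating the other unknown: ω₄ = r₂ω₂ sin(θ₂−θ₃) / [r₄ sin(θ₄−θ₃)].
Numerator sine = +0.76940; denominator sine = -0.54024.
Result = 0.0375·2.953·(+0.76940) / (0.1187·(-0.54024)) = -1.3287 rad/s; magnitude 1.3287 rad/s.

1.33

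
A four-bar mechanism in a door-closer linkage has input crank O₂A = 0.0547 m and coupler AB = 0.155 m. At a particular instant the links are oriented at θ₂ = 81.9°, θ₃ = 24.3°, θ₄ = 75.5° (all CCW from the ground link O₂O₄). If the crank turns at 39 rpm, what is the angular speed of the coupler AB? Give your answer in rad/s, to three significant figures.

0.206

ω₂ = 4.084 rad/s (from 39 rpm).
Differentiating the loop-closure r₂e^{iθ₂}+r₃e^{iθ₃}=r₁+r₄e^{iθ₄} gives r₂ω₂e^{iθ₂}+r₃ω₃e^{iθ₃}=r₄ω₄e^{iθ₄}.
Eliminating the other unknown: ω₃ = r₂ω₂ sin(θ₄−θ₂) / [r₃ sin(θ₃−θ₄)].
Numerator sine = -0.11147; denominator sine = -0.77934.
Result = 0.0547·4.084·(-0.11147) / (0.155·(-0.77934)) = +0.20615 rad/s; magnitude 0.20615 rad/s.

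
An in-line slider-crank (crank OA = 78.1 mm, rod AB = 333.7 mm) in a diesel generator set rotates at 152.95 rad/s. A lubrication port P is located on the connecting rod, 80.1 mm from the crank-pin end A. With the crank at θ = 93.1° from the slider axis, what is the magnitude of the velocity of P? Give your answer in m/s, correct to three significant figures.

11.9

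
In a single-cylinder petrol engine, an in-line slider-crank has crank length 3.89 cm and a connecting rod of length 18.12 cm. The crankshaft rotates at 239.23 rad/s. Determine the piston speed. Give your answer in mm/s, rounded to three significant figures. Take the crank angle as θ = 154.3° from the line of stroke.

ω = 239.2 rad/s
For an in-line slider-crank, x = r cosθ + √(L² − r² sin²θ), so v = −rω sinθ·[1 + r cosθ/√(L² − r² sin²θ)].
With r = 0.0389 m, L = 0.1812 m, θ = 154.3°: √(L² − r² sin²θ) = 0.18041 m.
v = −0.0389·239.2·0.43366·[1 + 0.0389·-0.90108/0.18041] = -3.2516 m/s.
|v| = 3.2516 m/s = 3251.6 mm/s.

3250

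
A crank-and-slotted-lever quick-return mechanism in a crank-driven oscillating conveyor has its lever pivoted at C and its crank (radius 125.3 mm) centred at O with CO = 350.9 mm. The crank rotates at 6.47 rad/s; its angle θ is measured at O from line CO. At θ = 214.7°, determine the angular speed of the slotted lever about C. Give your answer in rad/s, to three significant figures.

ω = 6.47 rad/s
Crank pin A relative to C: A = (d + r cosθ, r sinθ); lever angle φ = atan2(r sinθ, d + r cosθ).
Differentiating tanφ: φ̇ = rω(d cosθ + r)/(d² + r² + 2dr cosθ).
d² + r² + 2dr cosθ = |CA|² = 0.0665352 m²;  d cosθ + r = -0.16319 m.
|ω_lever| = |0.1253·6.47·-0.16319| / 0.0665352 = 1.9884 rad/s.

1.99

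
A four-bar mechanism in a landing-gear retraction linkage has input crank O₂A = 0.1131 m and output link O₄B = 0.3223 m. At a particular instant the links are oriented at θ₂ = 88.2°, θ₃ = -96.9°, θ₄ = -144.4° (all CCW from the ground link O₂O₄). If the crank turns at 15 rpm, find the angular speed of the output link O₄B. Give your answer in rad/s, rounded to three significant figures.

ω₂ = 1.571 rad/s (from 15 rpm).
Differentiating the loop-closure r₂e^{iθ₂}+r₃e^{iθ₃}=r₁+r₄e^{iθ₄} gives r₂ω₂e^{iθ₂}+r₃ω₃e^{iθ₃}=r₄ω₄e^{iθ₄}.
Eliminating the other unknown: ω₄ = r₂ω₂ sin(θ₂−θ₃) / [r₄ sin(θ₄−θ₃)].
Numerator sine = -0.08889; denominator sine = -0.73728.
Result = 0.1131·1.571·(-0.08889) / (0.3223·(-0.73728)) = +0.066461 rad/s; magnitude 0.066461 rad/s.

0.0665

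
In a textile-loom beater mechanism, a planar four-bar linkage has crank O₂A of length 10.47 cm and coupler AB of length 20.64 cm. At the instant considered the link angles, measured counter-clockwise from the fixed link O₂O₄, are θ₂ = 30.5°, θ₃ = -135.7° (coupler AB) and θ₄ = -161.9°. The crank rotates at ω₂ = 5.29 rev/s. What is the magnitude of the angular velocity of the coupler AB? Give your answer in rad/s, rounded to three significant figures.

8.20

ω₂ = 33.24 rad/s (from 5.29 rev/s).
Differentiating the loop-closure r₂e^{iθ₂}+r₃e^{iθ₃}=r₁+r₄e^{iθ₄} gives r₂ω₂e^{iθ₂}+r₃ω₃e^{iθ₃}=r₄ω₄e^{iθ₄}.
Eliminating the other unknown: ω₃ = r₂ω₂ sin(θ₄−θ₂) / [r₃ sin(θ₃−θ₄)].
Numerator sine = +0.21474; denominator sine = +0.44151.
Result = 0.1047·33.24·(+0.21474) / (0.2064·(+0.44151)) = +8.2005 rad/s; magnitude 8.2005 rad/s.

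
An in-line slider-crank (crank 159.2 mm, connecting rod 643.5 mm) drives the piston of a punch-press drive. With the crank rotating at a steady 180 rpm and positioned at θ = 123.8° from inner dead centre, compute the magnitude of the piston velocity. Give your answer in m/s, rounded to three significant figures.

2.14

ω = 2π·180/60 = 18.85 rad/s
For an in-line slider-crank, x = r cosθ + √(L² − r² sin²θ), so v = −rω sinθ·[1 + r cosθ/√(L² − r² sin²θ)].
With r = 0.1592 m, L = 0.6435 m, θ = 123.8°: √(L² − r² sin²θ) = 0.62975 m.
v = −0.1592·18.85·0.83098·[1 + 0.1592·-0.55630/0.62975] = -2.143 m/s.
|v| = 2.143 m/s.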